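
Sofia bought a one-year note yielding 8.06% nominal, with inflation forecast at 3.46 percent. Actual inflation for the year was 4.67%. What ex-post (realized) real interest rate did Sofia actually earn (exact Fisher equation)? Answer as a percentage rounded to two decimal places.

3.24%

Ex-post: (1 + 0.0806)/(1 + 0.0467) − 1 = 3.2388%
So the realized real rate is 3.24%.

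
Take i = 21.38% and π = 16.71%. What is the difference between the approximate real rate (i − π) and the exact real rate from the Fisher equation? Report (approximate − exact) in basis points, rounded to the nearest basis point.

67 basis points

Approximate: r ≈ 21.380% − 16.710% = 4.6700%
Exact: (1 + 0.2138)/(1 + 0.1671) − 1 = 4.0014%
Error = 4.6700% − 4.0014% = 0.6686% → 67 basis points.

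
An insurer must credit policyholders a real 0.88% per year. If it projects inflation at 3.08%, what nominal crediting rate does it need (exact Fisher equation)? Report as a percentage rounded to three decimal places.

3.987%

(1 + i) = (1 + r)(1 + π) = 1.00880 × 1.03080 = 1.03987104
i = 1.03987104 − 1, so the required nominal rate is 3.987%.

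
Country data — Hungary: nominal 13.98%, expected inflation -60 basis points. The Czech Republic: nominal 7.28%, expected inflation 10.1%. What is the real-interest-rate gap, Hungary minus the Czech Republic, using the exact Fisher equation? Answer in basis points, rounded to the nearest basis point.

Hungary: (1 + 0.1398)/(1 − 0.0060) − 1 = 14.6680%
The Czech Republic: (1 + 0.0728)/(1 + 0.1010) − 1 = -2.5613%
Differential = 14.6680% − (-2.5613%) = 17.2293% → 1723 basis points.

1723 basis points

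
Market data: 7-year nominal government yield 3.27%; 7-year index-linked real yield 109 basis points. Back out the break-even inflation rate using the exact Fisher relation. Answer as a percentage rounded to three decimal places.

2.156%

(1 + π) = (1 + i)/(1 + r) = 1.03270 / 1.01090 = 1.0215649
Break-even inflation = 1.0215649 − 1 → 2.156%.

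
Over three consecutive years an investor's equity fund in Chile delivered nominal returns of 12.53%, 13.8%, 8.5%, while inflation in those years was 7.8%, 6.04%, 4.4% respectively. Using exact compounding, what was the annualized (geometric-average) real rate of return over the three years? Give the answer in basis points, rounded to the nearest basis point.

520 basis points

Nominal growth factor = 1.1253 × 1.1380 × 1.0850 = 1.38944167
Price-level growth factor = 1.0780 × 1.0604 × 1.0440 = 1.19340809
Real growth factor = 1.38944167 / 1.19340809 = 1.16426366
Annualized real rate = 1.16426366^(1/3) − 1 = 5.2003% → 520 basis points.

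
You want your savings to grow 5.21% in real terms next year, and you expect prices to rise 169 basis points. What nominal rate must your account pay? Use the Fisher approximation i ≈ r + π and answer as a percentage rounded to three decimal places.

i ≈ r + π = 5.21% + 1.69% = 6.900%.

6.900%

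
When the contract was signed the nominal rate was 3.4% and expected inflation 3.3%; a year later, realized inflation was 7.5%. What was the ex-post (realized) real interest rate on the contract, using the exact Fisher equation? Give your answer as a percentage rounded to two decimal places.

Ex-post: (1 + 0.0340)/(1 + 0.0750) − 1 = -3.8140%
So the realized real rate is -3.81%.

-3.81%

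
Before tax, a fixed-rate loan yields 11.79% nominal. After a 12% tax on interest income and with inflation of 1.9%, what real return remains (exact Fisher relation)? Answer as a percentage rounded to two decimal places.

8.32%

After-tax nominal return = 11.79% × (1 − 0.12) = 10.3752%.
1 + r = 1.103752 / 1.01900 = 1.083172
After-tax real rate = 1.083172 − 1 → 8.32%.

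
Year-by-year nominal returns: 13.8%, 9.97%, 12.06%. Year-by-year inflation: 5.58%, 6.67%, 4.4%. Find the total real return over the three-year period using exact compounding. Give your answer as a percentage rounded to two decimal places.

19.27%

Nominal growth factor = 1.1380 × 1.0997 × 1.1206 = 1.402385
Price-level growth factor = 1.0558 × 1.0667 × 1.0440 = 1.175776
Real growth factor = 1.402385 / 1.175776 = 1.192731
Total real return = 1.192731 − 1 → 19.27%.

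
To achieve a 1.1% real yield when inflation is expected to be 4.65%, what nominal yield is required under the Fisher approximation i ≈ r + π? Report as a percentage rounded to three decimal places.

5.750%

i ≈ r + π = 1.1% + 4.65% = 5.750%.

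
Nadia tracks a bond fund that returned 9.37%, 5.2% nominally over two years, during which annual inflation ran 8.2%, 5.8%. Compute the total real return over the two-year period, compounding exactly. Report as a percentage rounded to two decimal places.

0.51%

Compound the nominal returns: 1.0937 × 1.0520 = 1.150572.
Compound inflation: 1.0820 × 1.0580 = 1.144756.
Deflate: 1.150572 / 1.144756 = 1.005081.
Total real return = 1.005081 − 1 → 0.51%.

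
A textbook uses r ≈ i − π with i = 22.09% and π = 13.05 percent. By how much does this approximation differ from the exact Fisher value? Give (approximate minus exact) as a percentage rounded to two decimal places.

1.04%

Approximate: r ≈ 22.090% − 13.050% = 9.0400%
Exact: (1 + 0.2209)/(1 + 0.1305) − 1 = 7.9965%
Error = 9.0400% − 7.9965% = 1.0435% → 1.04%.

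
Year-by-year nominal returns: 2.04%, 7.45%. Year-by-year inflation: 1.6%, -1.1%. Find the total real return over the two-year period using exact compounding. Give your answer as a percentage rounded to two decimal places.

Compound the nominal returns: 1.0204 × 1.0745 = 1.096420.
Compound inflation: 1.0160 × 0.9890 = 1.004824.
Deflate: 1.096420 / 1.004824 = 1.091156.
Total real return = 1.091156 − 1 → 9.12%.

9.12%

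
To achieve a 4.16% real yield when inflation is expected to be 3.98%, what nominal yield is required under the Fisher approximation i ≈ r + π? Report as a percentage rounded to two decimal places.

8.14%

i ≈ r + π = 4.16% + 3.98% = 8.14%.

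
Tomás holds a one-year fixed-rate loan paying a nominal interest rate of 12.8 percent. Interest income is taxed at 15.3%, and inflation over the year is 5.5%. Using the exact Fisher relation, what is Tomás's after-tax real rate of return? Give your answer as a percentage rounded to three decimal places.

After-tax nominal return = 12.8% × (1 − 0.153) = 10.8416%.
1 + r = 1.108416 / 1.05500 = 1.050631
After-tax real rate = 1.050631 − 1 → 5.063%.

5.063%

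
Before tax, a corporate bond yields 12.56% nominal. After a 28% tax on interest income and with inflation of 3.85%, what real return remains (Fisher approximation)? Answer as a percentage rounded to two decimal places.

After-tax nominal return = 12.56% × (1 − 0.28) = 9.0432%.
r ≈ 9.0432% − 3.85% → 5.19%.

5.19%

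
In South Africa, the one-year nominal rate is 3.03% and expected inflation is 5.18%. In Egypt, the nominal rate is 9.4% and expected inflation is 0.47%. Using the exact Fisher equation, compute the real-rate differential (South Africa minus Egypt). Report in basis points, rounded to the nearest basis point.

South Africa: (1 + 0.0303)/(1 + 0.0518) − 1 = -2.0441%
Egypt: (1 + 0.0940)/(1 + 0.0047) − 1 = 8.8882%
Differential = -2.0441% − 8.8882% = -10.9323% → -1093 basis points.

-1093 basis points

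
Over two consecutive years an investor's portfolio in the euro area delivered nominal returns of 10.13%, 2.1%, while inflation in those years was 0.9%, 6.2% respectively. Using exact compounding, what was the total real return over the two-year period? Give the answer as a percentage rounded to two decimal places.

4.93%

Nominal growth factor = 1.1013 × 1.0210 = 1.124427
Price-level growth factor = 1.0090 × 1.0620 = 1.071558
Real growth factor = 1.124427 / 1.071558 = 1.049339
Total real return = 1.049339 − 1 → 4.93%.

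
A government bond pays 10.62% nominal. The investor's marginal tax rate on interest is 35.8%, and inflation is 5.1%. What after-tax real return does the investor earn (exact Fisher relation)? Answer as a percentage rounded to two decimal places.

After-tax nominal return = 10.62% × (1 − 0.358) = 6.81804%.
1 + r = 1.0681804 / 1.05100 = 1.016347
After-tax real rate = 1.016347 − 1 → 1.63%.

1.63%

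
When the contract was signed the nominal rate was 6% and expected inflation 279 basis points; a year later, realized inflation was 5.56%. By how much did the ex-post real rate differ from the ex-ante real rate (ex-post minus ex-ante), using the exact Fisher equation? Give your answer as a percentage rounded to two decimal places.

Ex-ante: (1 + 0.0600)/(1 + 0.0279) − 1 = 3.1229%
Ex-post: (1 + 0.0600)/(1 + 0.0556) − 1 = 0.4168%
Difference (ex-post − ex-ante) = -2.7060% → -2.71%.

-2.71%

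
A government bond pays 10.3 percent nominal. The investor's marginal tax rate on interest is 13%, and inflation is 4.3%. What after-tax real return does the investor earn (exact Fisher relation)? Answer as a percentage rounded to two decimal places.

4.47%

After-tax nominal return = 10.3% × (1 − 0.13) = 8.9610%.
1 + r = 1.08961 / 1.04300 = 1.044688
After-tax real rate = 1.044688 − 1 → 4.47%.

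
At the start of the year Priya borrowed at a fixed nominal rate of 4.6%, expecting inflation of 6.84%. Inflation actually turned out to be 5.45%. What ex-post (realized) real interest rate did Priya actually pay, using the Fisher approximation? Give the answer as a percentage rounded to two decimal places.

-0.85%

Ex-post: 4.6% − 5.45% = -0.850%
So the realized real rate is -0.85%.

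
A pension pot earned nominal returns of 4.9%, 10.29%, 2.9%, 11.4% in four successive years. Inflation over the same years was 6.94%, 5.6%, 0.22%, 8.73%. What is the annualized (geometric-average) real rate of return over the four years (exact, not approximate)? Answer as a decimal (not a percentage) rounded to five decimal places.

0.01889

Compound the nominal returns: 1.0490 × 1.1029 × 1.0290 × 1.1140 = 1.32620967.
Compound inflation: 1.0694 × 1.0560 × 1.0022 × 1.0873 = 1.23057442.
Deflate: 1.32620967 / 1.23057442 = 1.07771594.
Annualized real rate = 1.07771594^(1/4) − 1 = 1.8887% → 0.01889.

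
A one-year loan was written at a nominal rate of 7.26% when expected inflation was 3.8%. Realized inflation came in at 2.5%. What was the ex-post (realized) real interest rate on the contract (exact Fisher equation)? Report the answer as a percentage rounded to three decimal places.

4.644%

Ex-post: (1 + 0.0726)/(1 + 0.0250) − 1 = 4.6439%
So the realized real rate is 4.644%.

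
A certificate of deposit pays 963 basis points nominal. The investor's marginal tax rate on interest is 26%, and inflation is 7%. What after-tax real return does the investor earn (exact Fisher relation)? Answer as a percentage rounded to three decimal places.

After-tax nominal return = 9.63% × (1 − 0.26) = 7.1262%.
1 + r = 1.071262 / 1.07000 = 1.001179
After-tax real rate = 1.001179 − 1 → 0.118%.

0.118%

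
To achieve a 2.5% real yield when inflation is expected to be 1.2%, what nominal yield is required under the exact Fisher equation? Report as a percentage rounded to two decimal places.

(1 + i) = (1 + r)(1 + π) = 1.02500 × 1.01200 = 1.03730
i = 1.03730 − 1, so the required nominal rate is 3.73%.

3.73%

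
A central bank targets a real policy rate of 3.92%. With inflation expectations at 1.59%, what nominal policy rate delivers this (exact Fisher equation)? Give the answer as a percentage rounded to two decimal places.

5.57%

(1 + i) = (1 + r)(1 + π) = 1.03920 × 1.01590 = 1.05572328
i = 1.05572328 − 1, so the required nominal rate is 5.57%.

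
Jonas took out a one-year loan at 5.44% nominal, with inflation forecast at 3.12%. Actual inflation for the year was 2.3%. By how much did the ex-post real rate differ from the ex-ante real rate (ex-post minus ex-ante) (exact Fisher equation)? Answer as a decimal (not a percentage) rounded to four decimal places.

0.0082

Ex-ante: (1 + 0.0544)/(1 + 0.0312) − 1 = 2.2498%
Ex-post: (1 + 0.0544)/(1 + 0.0230) − 1 = 3.0694%
Difference (ex-post − ex-ante) = 0.8196% → 0.0082.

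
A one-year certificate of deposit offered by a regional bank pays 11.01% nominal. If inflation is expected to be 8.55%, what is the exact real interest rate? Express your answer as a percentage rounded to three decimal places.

By the Fisher identity, 1 + r = (1 + i)/(1 + π).
1 + r = 1.11010 / 1.08550 = 1.022662
r = 1.022662 − 1 = 2.2662%, i.e. 2.266%.

2.266%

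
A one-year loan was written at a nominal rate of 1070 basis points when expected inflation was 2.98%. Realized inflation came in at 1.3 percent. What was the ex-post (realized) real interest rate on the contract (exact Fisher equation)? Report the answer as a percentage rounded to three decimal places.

Ex-post: (1 + 0.1070)/(1 + 0.0130) − 1 = 9.2794%
So the realized real rate is 9.279%.

9.279%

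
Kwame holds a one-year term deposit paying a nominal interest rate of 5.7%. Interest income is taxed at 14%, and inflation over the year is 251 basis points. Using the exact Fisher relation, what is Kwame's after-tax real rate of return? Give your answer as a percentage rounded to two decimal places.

After-tax nominal return = 5.7% × (1 − 0.14) = 4.9020%.
1 + r = 1.04902 / 1.02510 = 1.023334
After-tax real rate = 1.023334 − 1 → 2.33%.

2.33%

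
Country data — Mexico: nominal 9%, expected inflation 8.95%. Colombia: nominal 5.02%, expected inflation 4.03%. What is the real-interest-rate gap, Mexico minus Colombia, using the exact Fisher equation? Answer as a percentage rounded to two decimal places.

Mexico: (1 + 0.0900)/(1 + 0.0895) − 1 = 0.0459%
Colombia: (1 + 0.0502)/(1 + 0.0403) − 1 = 0.9516%
Differential = 0.0459% − 0.9516% = -0.9058% → -0.91%.

-0.91%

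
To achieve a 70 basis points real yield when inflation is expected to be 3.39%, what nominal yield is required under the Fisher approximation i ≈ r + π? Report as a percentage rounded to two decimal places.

i ≈ r + π = 0.7% + 3.39% = 4.09%.

4.09%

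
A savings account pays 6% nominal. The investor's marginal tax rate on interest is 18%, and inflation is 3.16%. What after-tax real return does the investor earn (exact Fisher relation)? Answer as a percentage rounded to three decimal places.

1.706%

After-tax nominal return = 6% × (1 − 0.18) = 4.9200%.
1 + r = 1.04920 / 1.03160 = 1.017061
After-tax real rate = 1.017061 − 1 → 1.706%.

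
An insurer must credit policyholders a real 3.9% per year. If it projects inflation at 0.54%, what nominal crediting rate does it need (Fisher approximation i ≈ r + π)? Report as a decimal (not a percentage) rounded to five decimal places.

0.04440

i ≈ r + π = 3.9% + 0.54% = 0.04440.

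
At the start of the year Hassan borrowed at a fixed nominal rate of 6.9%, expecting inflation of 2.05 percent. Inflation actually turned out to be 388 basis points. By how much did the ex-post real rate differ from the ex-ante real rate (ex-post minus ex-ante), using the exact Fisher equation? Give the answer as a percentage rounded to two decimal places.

Ex-ante: (1 + 0.0690)/(1 + 0.0205) − 1 = 4.7526%
Ex-post: (1 + 0.0690)/(1 + 0.0388) − 1 = 2.9072%
Difference (ex-post − ex-ante) = -1.8454% → -1.85%.

-1.85%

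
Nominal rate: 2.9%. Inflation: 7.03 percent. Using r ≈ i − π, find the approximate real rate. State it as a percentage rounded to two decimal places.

-4.13%

r ≈ i − π = 2.9% − 7.03% = -4.13%.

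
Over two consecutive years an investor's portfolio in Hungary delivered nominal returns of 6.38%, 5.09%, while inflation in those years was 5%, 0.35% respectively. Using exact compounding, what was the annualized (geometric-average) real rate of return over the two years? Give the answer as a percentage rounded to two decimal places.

Nominal growth factor = 1.0638 × 1.0509 = 1.11794742
Price-level growth factor = 1.0500 × 1.0035 = 1.05367500
Real growth factor = 1.11794742 / 1.05367500 = 1.06099833
Annualized real rate = 1.06099833^(1/2) − 1 = 3.0048% → 3.00%.

3.00%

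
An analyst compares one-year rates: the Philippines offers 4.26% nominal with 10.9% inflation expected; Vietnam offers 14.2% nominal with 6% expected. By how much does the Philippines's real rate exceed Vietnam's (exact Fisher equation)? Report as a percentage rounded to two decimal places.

-13.72%

The Philippines: (1 + 0.0426)/(1 + 0.1090) − 1 = -5.9874%
Vietnam: (1 + 0.1420)/(1 + 0.0600) − 1 = 7.7358%
Differential = -5.9874% − 7.7358% = -13.7232% → -13.72%.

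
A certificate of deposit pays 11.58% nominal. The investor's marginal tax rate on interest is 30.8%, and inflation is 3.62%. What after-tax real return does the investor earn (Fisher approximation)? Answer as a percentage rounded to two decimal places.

After-tax nominal return = 11.58% × (1 − 0.308) = 8.01336%.
r ≈ 8.01336% − 3.62% → 4.39%.

4.39%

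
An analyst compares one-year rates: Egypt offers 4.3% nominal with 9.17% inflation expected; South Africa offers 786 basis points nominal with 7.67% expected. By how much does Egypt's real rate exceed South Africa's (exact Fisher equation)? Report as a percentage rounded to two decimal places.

-4.64%

Egypt: (1 + 0.0430)/(1 + 0.0917) − 1 = -4.4609%
South Africa: (1 + 0.0786)/(1 + 0.0767) − 1 = 0.1765%
Differential = -4.4609% − 0.1765% = -4.6374% → -4.64%.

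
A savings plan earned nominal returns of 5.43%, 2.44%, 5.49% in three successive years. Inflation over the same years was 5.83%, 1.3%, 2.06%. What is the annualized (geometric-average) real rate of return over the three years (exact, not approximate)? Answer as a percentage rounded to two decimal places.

Nominal growth factor = 1.0543 × 1.0244 × 1.0549 = 1.13931829
Price-level growth factor = 1.0583 × 1.0130 × 1.0206 = 1.09414229
Real growth factor = 1.13931829 / 1.09414229 = 1.04128896
Annualized real rate = 1.04128896^(1/3) − 1 = 1.3578% → 1.36%.

1.36%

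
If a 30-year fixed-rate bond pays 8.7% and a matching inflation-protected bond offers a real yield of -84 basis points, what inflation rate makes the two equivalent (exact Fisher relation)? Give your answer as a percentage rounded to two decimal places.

9.62%

(1 + π) = (1 + i)/(1 + r) = 1.08700 / 0.99160 = 1.096208
Break-even inflation = 1.096208 − 1 → 9.62%.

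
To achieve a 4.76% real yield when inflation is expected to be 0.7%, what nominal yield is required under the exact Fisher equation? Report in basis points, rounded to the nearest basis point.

(1 + i) = (1 + r)(1 + π) = 1.04760 × 1.00700 = 1.0549332
i = 1.0549332 − 1, so the required nominal rate is 549 basis points.

549 basis points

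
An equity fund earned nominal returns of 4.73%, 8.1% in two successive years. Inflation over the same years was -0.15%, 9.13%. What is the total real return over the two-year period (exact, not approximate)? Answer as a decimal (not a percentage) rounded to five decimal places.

Nominal growth factor = 1.0473 × 1.0810 = 1.132131
Price-level growth factor = 0.9985 × 1.0913 = 1.089663
Real growth factor = 1.132131 / 1.089663 = 1.038974
Total real return = 1.038974 − 1 → 0.03897.

0.03897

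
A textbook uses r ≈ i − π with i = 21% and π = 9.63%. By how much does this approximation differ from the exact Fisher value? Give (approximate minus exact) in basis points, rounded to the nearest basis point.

100 basis points

Approximate: r ≈ 21.000% − 9.630% = 11.3700%
Exact: (1 + 0.2100)/(1 + 0.0963) − 1 = 10.3712%
Error = 11.3700% − 10.3712% = 0.9988% → 100 basis points.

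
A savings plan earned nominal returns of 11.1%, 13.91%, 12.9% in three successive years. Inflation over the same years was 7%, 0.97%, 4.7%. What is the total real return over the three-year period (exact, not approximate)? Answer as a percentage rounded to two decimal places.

26.31%

Nominal growth factor = 1.1110 × 1.1391 × 1.1290 = 1.428795
Price-level growth factor = 1.0700 × 1.0097 × 1.0470 = 1.131157
Real growth factor = 1.428795 / 1.131157 = 1.263127
Total real return = 1.263127 − 1 → 26.31%.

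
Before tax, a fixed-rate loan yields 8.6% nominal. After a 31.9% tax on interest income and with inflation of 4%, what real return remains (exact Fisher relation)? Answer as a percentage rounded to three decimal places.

After-tax nominal return = 8.6% × (1 − 0.319) = 5.8566%.
1 + r = 1.058566 / 1.04000 = 1.017852
After-tax real rate = 1.017852 − 1 → 1.785%.

1.785%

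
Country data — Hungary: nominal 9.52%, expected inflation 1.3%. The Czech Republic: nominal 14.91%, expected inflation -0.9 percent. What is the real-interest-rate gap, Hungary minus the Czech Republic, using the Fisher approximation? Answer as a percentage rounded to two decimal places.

-7.59%

Hungary: 9.52% − 1.3% = 8.220%
The Czech Republic: 14.91% − (-0.9%) = 15.810%
Differential = -7.590% → -7.59%.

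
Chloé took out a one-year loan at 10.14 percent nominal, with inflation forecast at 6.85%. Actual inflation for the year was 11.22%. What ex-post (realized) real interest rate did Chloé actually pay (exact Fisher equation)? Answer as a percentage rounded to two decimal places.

-0.97%

Ex-post: (1 + 0.1014)/(1 + 0.1122) − 1 = -0.9710%
So the realized real rate is -0.97%.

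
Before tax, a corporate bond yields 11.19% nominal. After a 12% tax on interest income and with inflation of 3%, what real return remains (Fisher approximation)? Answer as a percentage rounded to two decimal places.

After-tax nominal return = 11.19% × (1 − 0.12) = 9.8472%.
r ≈ 9.8472% − 3% → 6.85%.

6.85%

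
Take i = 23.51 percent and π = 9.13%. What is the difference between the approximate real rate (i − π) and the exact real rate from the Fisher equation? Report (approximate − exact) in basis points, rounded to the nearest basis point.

120 basis points

Approximate: r ≈ 23.510% − 9.130% = 14.3800%
Exact: (1 + 0.2351)/(1 + 0.0913) − 1 = 13.1769%
Error = 14.3800% − 13.1769% = 1.2031% → 120 basis points.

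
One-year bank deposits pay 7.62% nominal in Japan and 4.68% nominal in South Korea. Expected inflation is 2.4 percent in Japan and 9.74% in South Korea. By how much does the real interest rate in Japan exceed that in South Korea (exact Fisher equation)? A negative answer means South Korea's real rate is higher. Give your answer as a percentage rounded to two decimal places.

9.71%

Japan: (1 + 0.0762)/(1 + 0.0240) − 1 = 5.0977%
South Korea: (1 + 0.0468)/(1 + 0.0974) − 1 = -4.6109%
Differential = 5.0977% − (-4.6109%) = 9.7086% → 9.71%.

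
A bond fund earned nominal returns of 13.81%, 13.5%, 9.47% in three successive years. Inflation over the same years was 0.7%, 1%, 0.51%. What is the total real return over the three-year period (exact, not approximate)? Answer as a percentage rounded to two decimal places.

38.33%

Compound the nominal returns: 1.1381 × 1.1350 × 1.0947 = 1.414072.
Compound inflation: 1.0070 × 1.0100 × 1.0051 = 1.022257.
Deflate: 1.414072 / 1.022257 = 1.383284.
Total real return = 1.383284 − 1 → 38.33%.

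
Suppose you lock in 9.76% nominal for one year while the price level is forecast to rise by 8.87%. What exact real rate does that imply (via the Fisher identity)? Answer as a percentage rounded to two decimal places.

1 + r = 1.09760 / 1.08870 = 1.008175
r = 1.008175 − 1 = 0.8175%, i.e. 0.82%.

0.82%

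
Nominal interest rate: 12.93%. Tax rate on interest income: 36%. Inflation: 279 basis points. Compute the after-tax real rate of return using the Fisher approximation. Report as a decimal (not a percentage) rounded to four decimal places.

0.0549

After-tax nominal return = 12.93% × (1 − 0.36) = 8.2752%.
r ≈ 8.2752% − 2.79% → 0.0549.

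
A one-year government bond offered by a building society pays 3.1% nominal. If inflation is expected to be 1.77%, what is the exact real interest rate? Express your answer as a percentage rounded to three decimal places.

1.307%

By the Fisher identity, 1 + r = (1 + i)/(1 + π).
1 + r = 1.03100 / 1.01770 = 1.013069
r = 1.013069 − 1 = 1.3069%, i.e. 1.307%.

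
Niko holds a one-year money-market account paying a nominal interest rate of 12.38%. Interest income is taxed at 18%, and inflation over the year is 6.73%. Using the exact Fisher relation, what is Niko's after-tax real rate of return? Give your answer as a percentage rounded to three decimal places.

3.206%

After-tax nominal return = 12.38% × (1 − 0.18) = 10.1516%.
1 + r = 1.101516 / 1.06730 = 1.032058
After-tax real rate = 1.032058 − 1 → 3.206%.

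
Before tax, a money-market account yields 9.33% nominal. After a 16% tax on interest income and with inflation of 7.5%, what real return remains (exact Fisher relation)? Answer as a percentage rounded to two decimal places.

After-tax nominal return = 9.33% × (1 − 0.16) = 7.8372%.
1 + r = 1.078372 / 1.07500 = 1.003137
After-tax real rate = 1.003137 − 1 → 0.31%.

0.31%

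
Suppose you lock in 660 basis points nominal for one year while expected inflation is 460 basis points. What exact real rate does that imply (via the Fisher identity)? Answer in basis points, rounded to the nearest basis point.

191 basis points

1 + r = 1.06600 / 1.04600 = 1.019120
r = 1.019120 − 1 = 1.9120%, i.e. 191 basis points.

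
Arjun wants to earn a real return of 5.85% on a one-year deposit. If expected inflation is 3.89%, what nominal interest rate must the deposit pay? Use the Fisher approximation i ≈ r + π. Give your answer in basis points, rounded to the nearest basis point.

974 basis points

i ≈ r + π = 5.85% + 3.89% = 974 basis points.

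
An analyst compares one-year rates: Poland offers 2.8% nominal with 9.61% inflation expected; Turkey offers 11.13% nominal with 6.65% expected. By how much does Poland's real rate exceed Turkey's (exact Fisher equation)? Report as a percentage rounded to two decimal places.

-10.41%

Poland: (1 + 0.0280)/(1 + 0.0961) − 1 = -6.2129%
Turkey: (1 + 0.1113)/(1 + 0.0665) − 1 = 4.2007%
Differential = -6.2129% − 4.2007% = -10.4136% → -10.41%.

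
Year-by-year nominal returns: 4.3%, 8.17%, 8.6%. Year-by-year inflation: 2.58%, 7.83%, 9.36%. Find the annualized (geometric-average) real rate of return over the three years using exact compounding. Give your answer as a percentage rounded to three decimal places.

Nominal growth factor = 1.0430 × 1.0817 × 1.0860 = 1.22523943
Price-level growth factor = 1.0258 × 1.0783 × 1.0936 = 1.20965299
Real growth factor = 1.22523943 / 1.20965299 = 1.01288505
Annualized real rate = 1.01288505^(1/3) − 1 = 0.4277% → 0.428%.

0.428%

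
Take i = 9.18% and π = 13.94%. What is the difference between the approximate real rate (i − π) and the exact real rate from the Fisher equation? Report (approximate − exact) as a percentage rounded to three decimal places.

Approximate: r ≈ 9.180% − 13.940% = -4.7600%
Exact: (1 + 0.0918)/(1 + 0.1394) − 1 = -4.1776%
Error = -4.7600% − (-4.1776%) = -0.5824% → -0.582%.

-0.582%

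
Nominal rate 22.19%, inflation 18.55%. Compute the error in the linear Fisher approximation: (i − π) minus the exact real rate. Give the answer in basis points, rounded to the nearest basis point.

Approximate: r ≈ 22.190% − 18.550% = 3.6400%
Exact: (1 + 0.2219)/(1 + 0.1855) − 1 = 3.0704%
Error = 3.6400% − 3.0704% = 0.5696% → 57 basis points.

57 basis points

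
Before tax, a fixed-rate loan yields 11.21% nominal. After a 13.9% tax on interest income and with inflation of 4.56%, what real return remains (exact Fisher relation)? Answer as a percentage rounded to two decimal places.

After-tax nominal return = 11.21% × (1 − 0.139) = 9.65181%.
1 + r = 1.0965181 / 1.04560 = 1.048697
After-tax real rate = 1.048697 − 1 → 4.87%.

4.87%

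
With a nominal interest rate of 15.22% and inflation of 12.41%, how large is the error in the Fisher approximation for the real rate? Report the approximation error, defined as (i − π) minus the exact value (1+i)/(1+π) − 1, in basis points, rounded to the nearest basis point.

Approximate: r ≈ 15.220% − 12.410% = 2.8100%
Exact: (1 + 0.1522)/(1 + 0.1241) − 1 = 2.4998%
Error = 2.8100% − 2.4998% = 0.3102% → 31 basis points.

31 basis points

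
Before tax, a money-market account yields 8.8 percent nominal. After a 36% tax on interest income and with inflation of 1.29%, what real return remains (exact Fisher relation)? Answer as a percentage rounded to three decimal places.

After-tax nominal return = 8.8% × (1 − 0.36) = 5.6320%.
1 + r = 1.05632 / 1.01290 = 1.042867
After-tax real rate = 1.042867 − 1 → 4.287%.

4.287%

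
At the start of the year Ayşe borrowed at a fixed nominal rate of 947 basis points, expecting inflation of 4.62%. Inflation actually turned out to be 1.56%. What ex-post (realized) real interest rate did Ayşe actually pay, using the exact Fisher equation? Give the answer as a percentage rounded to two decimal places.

7.79%

Ex-post: (1 + 0.0947)/(1 + 0.0156) − 1 = 7.7885%
So the realized real rate is 7.79%.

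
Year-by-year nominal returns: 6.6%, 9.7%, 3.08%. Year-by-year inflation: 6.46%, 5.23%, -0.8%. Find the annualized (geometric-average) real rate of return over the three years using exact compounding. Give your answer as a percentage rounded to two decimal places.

Compound the nominal returns: 1.0660 × 1.0970 × 1.0308 = 1.20541958.
Compound inflation: 1.0646 × 1.0523 × 0.9920 = 1.11131635.
Deflate: 1.20541958 / 1.11131635 = 1.08467727.
Annualized real rate = 1.08467727^(1/3) − 1 = 2.7465% → 2.75%.

2.75%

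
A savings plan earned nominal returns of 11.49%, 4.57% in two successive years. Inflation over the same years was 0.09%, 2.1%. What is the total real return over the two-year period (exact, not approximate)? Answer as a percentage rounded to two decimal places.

Compound the nominal returns: 1.1149 × 1.0457 = 1.165851.
Compound inflation: 1.0009 × 1.0210 = 1.021919.
Deflate: 1.165851 / 1.021919 = 1.140845.
Total real return = 1.140845 − 1 → 14.08%.

14.08%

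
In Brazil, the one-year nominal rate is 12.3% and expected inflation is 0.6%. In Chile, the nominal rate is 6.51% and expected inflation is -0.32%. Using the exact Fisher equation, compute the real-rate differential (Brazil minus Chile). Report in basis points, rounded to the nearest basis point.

Brazil: (1 + 0.1230)/(1 + 0.0060) − 1 = 11.6302%
Chile: (1 + 0.0651)/(1 − 0.0032) − 1 = 6.8519%
Differential = 11.6302% − 6.8519% = 4.7783% → 478 basis points.

478 basis points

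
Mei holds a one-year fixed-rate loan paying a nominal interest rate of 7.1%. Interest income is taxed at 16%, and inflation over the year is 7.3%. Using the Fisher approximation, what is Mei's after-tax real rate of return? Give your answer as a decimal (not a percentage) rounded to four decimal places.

After-tax nominal return = 7.1% × (1 − 0.16) = 5.9640%.
r ≈ 5.9640% − 7.3% → -0.0134.

-0.0134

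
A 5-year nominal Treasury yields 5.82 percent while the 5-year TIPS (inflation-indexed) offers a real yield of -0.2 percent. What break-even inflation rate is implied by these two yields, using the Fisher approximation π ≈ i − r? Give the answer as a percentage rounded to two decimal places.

6.02%

π ≈ i − r = 5.82% − (-0.2%) → 6.02%.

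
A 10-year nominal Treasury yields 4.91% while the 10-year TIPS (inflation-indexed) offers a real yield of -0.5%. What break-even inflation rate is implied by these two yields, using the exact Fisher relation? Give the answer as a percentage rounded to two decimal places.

(1 + π) = (1 + i)/(1 + r) = 1.04910 / 0.99500 = 1.054372
Break-even inflation = 1.054372 − 1 → 5.44%.

5.44%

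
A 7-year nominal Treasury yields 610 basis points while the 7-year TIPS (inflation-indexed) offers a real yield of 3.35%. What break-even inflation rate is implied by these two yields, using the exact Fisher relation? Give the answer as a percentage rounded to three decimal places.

2.661%

(1 + π) = (1 + i)/(1 + r) = 1.06100 / 1.03350 = 1.026609
Break-even inflation = 1.026609 − 1 → 2.661%.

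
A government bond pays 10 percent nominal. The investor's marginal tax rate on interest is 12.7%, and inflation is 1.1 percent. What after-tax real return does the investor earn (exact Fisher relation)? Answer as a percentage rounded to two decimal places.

After-tax nominal return = 10% × (1 − 0.127) = 8.7300%.
1 + r = 1.08730 / 1.01100 = 1.075470
After-tax real rate = 1.075470 − 1 → 7.55%.

7.55%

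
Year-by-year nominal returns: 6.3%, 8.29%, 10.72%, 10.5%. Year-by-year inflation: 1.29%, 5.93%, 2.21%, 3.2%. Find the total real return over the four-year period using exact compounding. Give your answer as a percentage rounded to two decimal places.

24.44%

Nominal growth factor = 1.0630 × 1.0829 × 1.1072 × 1.1050 = 1.408348
Price-level growth factor = 1.0129 × 1.0593 × 1.0221 × 1.0320 = 1.131771
Real growth factor = 1.408348 / 1.131771 = 1.244375
Total real return = 1.244375 − 1 → 24.44%.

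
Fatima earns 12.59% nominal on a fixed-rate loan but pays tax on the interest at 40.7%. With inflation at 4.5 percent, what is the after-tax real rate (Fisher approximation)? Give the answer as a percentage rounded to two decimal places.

2.97%

After-tax nominal return = 12.59% × (1 − 0.407) = 7.46587%.
r ≈ 7.46587% − 4.5% → 2.97%.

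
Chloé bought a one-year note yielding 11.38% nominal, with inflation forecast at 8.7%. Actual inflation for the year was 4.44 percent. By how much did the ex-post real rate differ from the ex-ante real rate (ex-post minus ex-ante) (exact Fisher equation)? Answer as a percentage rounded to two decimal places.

4.18%

Ex-ante: (1 + 0.1138)/(1 + 0.0870) − 1 = 2.4655%
Ex-post: (1 + 0.1138)/(1 + 0.0444) − 1 = 6.6450%
Difference (ex-post − ex-ante) = 4.1795% → 4.18%.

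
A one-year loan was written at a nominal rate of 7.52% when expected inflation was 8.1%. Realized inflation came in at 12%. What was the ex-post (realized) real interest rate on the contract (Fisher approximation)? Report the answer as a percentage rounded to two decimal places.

-4.48%

Ex-post: 7.52% − 12% = -4.480%
So the realized real rate is -4.48%.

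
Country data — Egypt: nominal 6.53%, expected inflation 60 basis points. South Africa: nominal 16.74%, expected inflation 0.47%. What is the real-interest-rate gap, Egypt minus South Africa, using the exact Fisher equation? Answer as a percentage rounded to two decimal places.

Egypt: (1 + 0.0653)/(1 + 0.0060) − 1 = 5.8946%
South Africa: (1 + 0.1674)/(1 + 0.0047) − 1 = 16.1939%
Differential = 5.8946% − 16.1939% = -10.2993% → -10.30%.

-10.30%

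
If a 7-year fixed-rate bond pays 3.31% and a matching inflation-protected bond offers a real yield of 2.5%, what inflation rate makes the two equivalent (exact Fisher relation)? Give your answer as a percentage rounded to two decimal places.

0.79%

(1 + π) = (1 + i)/(1 + r) = 1.03310 / 1.02500 = 1.007902
Break-even inflation = 1.007902 − 1 → 0.79%.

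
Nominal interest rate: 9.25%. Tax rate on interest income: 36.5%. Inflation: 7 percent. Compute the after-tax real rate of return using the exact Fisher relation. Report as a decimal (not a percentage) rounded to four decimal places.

-0.0105

After-tax nominal return = 9.25% × (1 − 0.365) = 5.87375%.
1 + r = 1.0587375 / 1.07000 = 0.989474
After-tax real rate = 0.989474 − 1 → -0.0105.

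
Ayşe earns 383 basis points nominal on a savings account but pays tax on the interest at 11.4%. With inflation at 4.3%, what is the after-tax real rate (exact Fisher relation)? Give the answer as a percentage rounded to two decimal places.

-0.87%

After-tax nominal return = 3.83% × (1 − 0.114) = 3.39338%.
1 + r = 1.0339338 / 1.04300 = 0.991308
After-tax real rate = 0.991308 − 1 → -0.87%.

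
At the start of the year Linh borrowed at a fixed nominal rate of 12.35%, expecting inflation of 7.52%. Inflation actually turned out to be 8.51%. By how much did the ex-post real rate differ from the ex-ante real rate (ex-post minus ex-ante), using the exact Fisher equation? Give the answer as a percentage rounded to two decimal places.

Ex-ante: (1 + 0.1235)/(1 + 0.0752) − 1 = 4.4922%
Ex-post: (1 + 0.1235)/(1 + 0.0851) − 1 = 3.5388%
Difference (ex-post − ex-ante) = -0.9533% → -0.95%.

-0.95%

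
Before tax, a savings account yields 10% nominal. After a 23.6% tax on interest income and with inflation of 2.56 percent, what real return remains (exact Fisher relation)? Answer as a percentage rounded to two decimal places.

After-tax nominal return = 10% × (1 − 0.236) = 7.6400%.
1 + r = 1.07640 / 1.02560 = 1.049532
After-tax real rate = 1.049532 − 1 → 4.95%.

4.95%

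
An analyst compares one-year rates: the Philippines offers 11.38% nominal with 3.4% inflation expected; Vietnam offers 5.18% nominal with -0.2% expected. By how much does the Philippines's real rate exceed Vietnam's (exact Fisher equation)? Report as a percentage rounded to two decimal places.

The Philippines: (1 + 0.1138)/(1 + 0.0340) − 1 = 7.7176%
Vietnam: (1 + 0.0518)/(1 − 0.0020) − 1 = 5.3908%
Differential = 7.7176% − 5.3908% = 2.3268% → 2.33%.

2.33%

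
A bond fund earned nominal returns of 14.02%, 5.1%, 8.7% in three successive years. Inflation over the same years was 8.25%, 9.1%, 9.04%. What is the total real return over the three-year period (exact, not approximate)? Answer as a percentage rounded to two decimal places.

Nominal growth factor = 1.1402 × 1.0510 × 1.0870 = 1.302607
Price-level growth factor = 1.0825 × 1.0910 × 1.0904 = 1.287771
Real growth factor = 1.302607 / 1.287771 = 1.011521
Total real return = 1.011521 − 1 → 1.15%.

1.15%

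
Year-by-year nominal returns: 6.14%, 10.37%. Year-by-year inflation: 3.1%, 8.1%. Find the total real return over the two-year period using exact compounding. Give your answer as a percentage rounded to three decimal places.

5.110%

Compound the nominal returns: 1.0614 × 1.1037 = 1.171467.
Compound inflation: 1.0310 × 1.0810 = 1.114511.
Deflate: 1.171467 / 1.114511 = 1.051104.
Total real return = 1.051104 − 1 → 5.110%.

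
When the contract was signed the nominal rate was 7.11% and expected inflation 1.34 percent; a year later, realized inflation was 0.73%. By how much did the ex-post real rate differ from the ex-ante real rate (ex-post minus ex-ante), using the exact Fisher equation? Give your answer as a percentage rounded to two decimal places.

0.64%

Ex-ante: (1 + 0.0711)/(1 + 0.0134) − 1 = 5.6937%
Ex-post: (1 + 0.0711)/(1 + 0.0073) − 1 = 6.3338%
Difference (ex-post − ex-ante) = 0.6401% → 0.64%.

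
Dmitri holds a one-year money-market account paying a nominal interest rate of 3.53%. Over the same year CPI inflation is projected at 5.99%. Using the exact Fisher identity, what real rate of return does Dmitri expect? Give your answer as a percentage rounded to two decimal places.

-2.32%

By the Fisher identity, 1 + r = (1 + i)/(1 + π).
1 + r = 1.03530 / 1.05990 = 0.976790
r = 0.976790 − 1 = -2.3210%, i.e. -2.32%.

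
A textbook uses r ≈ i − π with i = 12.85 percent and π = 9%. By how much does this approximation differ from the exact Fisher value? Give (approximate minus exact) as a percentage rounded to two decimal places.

Approximate: r ≈ 12.850% − 9.000% = 3.8500%
Exact: (1 + 0.1285)/(1 + 0.0900) − 1 = 3.5321%
Error = 3.8500% − 3.5321% = 0.3179% → 0.32%.

0.32%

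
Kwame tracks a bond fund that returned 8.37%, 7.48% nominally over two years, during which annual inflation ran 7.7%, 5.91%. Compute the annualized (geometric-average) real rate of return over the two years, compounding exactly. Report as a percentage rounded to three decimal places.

1.051%

Nominal growth factor = 1.0837 × 1.0748 = 1.16476076
Price-level growth factor = 1.0770 × 1.0591 = 1.14065070
Real growth factor = 1.16476076 / 1.14065070 = 1.02113711
Annualized real rate = 1.02113711^(1/2) − 1 = 1.0513% → 1.051%.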